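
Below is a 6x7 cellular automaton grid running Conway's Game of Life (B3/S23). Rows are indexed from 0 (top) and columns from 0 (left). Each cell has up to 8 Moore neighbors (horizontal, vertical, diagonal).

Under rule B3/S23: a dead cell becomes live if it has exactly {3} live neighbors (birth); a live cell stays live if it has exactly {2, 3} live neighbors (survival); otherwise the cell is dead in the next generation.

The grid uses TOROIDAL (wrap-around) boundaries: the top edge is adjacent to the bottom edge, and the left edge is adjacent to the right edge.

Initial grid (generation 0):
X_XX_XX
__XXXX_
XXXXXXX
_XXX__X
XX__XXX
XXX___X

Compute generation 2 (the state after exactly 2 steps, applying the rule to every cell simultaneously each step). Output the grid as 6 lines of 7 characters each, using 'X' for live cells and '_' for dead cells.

Answer: _______
_______
_______
_______
_______
_______

Derivation:
Simulating step by step:
Generation 0 (given above): 29 live cells
Generation 1: 1 live cells
_______
_______
_______
_______
____X__
_______
Generation 2: 0 live cells
(generation 2 grid is the final answer)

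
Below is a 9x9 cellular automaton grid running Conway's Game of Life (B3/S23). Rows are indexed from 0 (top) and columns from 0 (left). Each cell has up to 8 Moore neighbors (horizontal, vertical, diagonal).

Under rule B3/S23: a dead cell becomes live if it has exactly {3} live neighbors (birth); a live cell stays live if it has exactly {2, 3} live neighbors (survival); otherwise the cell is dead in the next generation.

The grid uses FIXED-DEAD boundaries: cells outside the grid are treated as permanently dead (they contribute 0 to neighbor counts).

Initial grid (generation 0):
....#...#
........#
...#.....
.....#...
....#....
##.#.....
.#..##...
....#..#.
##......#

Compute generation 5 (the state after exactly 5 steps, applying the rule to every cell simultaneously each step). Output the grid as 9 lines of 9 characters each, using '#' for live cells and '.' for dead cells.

Answer: .........
.........
.........
.........
.........
.........
.........
.........
.........

Derivation:
Simulating step by step:
Generation 0 (given above): 17 live cells
Generation 1: 17 live cells
.........
.........
.........
....#....
....#....
####.#...
######...
##..##...
.........
Generation 2: 9 live cells
.........
.........
.........
.........
.##.##...
#....#...
......#..
#....#...
.........
Generation 3: 9 live cells
.........
.........
.........
.........
.#..##...
.#..###..
.....##..
.........
.........
Generation 4: 4 live cells
.........
.........
.........
.........
....#.#..
.........
....#.#..
.........
.........
Generation 5: 0 live cells
(generation 5 grid is the final answer)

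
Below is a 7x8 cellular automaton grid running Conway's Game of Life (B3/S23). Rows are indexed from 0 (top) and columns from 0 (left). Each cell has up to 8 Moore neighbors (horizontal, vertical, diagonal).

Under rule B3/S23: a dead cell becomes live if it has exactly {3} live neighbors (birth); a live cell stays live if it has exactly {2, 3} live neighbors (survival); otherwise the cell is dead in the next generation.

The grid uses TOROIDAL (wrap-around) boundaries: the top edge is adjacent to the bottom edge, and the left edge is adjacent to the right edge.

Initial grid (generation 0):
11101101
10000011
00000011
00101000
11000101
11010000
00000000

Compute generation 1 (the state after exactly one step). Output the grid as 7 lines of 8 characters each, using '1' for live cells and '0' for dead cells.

Simulating step by step:
Generation 0 (given above): 20 live cells
Generation 1: 16 live cells
(generation 1 grid is the final answer)

Answer: 01000100
00000000
10000110
01000100
00011001
01100001
00011001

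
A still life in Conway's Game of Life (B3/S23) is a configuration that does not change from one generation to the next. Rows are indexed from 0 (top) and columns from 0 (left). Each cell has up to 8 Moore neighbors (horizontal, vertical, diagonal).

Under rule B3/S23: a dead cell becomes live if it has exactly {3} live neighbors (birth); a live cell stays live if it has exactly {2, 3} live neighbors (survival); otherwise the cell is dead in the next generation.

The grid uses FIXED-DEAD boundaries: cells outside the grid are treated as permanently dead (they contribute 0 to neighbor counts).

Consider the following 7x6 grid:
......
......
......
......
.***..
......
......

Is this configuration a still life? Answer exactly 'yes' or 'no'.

Answer: no

Derivation:
Compute generation 1 and compare to generation 0 (given above):
Generation 1:
......
......
......
..*...
..*...
..*...
......
Cell (3,2) differs: gen0=0 vs gen1=1 -> NOT a still life.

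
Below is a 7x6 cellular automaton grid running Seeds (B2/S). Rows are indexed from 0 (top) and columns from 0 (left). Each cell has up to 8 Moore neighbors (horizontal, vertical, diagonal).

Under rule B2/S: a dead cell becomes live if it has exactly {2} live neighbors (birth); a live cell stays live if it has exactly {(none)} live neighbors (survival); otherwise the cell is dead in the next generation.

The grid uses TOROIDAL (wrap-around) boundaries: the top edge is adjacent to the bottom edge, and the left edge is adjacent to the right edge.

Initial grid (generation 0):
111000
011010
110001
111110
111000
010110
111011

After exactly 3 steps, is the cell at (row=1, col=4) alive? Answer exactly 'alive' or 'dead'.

Answer: dead

Derivation:
Simulating step by step:
Generation 0 (given above): 25 live cells
Generation 1: 0 live cells
000000
000000
000000
000000
000000
000000
000000
Generation 2: 0 live cells
000000
000000
000000
000000
000000
000000
000000
Generation 3: 0 live cells
000000
000000
000000
000000
000000
000000
000000

Cell (1,4) at generation 3: 0 -> dead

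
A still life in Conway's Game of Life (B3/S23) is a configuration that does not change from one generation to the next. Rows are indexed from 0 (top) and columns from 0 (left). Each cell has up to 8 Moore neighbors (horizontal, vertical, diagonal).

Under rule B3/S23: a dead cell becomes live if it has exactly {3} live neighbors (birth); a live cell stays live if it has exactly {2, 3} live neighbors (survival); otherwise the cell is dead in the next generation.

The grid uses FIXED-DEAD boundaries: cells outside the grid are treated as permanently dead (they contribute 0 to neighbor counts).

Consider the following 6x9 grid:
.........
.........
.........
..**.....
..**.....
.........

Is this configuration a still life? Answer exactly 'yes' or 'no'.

Answer: yes

Derivation:
Compute generation 1 and compare to generation 0 (given above):
Generation 1:
.........
.........
.........
..**.....
..**.....
.........
The grids are IDENTICAL -> still life.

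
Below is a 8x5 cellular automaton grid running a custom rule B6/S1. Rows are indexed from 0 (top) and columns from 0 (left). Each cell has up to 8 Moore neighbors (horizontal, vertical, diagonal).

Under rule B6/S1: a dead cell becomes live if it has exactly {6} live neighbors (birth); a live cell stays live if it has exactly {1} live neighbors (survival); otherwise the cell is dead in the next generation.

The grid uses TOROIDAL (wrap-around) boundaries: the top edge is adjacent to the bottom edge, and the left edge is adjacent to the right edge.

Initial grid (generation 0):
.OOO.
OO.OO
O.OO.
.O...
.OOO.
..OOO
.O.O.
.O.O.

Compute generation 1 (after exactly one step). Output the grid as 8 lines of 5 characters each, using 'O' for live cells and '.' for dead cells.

Simulating step by step:
Generation 0 (given above): 21 live cells
Generation 1: 2 live cells
(generation 1 grid is the final answer)

Answer: .....
.....
.....
..O..
.....
.....
..O..
.....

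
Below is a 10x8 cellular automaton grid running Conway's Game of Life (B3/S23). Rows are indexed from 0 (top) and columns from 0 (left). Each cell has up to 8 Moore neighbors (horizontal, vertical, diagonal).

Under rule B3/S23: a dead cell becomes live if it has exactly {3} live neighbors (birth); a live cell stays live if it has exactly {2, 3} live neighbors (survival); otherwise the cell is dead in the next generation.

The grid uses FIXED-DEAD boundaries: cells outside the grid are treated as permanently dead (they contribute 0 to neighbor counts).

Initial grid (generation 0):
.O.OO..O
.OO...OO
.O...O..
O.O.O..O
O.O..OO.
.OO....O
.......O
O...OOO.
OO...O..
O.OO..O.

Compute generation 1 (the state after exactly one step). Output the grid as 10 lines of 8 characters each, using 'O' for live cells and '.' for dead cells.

Answer: .O.O..OO
OO.OOOOO
O..O.O.O
O.OOO...
O.O..OOO
.OO....O
.O...O.O
OO..OOO.
O.OO....
O.O.....

Derivation:
Simulating step by step:
Generation 0 (given above): 33 live cells
Generation 1: 40 live cells
(generation 1 grid is the final answer)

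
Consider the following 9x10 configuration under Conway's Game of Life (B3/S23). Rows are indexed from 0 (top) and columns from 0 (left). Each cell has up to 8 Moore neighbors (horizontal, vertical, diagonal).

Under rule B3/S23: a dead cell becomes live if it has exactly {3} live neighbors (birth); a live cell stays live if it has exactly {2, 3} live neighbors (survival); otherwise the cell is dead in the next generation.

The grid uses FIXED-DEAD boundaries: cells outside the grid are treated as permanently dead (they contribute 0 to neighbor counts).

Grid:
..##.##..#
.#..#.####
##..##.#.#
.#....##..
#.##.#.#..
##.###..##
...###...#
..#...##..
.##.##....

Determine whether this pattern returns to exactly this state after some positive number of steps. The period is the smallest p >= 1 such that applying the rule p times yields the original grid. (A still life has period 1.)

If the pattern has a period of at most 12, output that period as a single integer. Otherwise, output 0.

Answer: 0

Derivation:
Simulating and comparing each generation to the original:
Gen 0 (original, given above): 43 live cells
Gen 1: 35 live cells, differs from original
Gen 2: 39 live cells, differs from original
Gen 3: 30 live cells, differs from original
Gen 4: 33 live cells, differs from original
Gen 5: 36 live cells, differs from original
Gen 6: 24 live cells, differs from original
Gen 7: 21 live cells, differs from original
Gen 8: 20 live cells, differs from original
Gen 9: 21 live cells, differs from original
Gen 10: 21 live cells, differs from original
Gen 11: 26 live cells, differs from original
Gen 12: 23 live cells, differs from original
No period found within 12 steps.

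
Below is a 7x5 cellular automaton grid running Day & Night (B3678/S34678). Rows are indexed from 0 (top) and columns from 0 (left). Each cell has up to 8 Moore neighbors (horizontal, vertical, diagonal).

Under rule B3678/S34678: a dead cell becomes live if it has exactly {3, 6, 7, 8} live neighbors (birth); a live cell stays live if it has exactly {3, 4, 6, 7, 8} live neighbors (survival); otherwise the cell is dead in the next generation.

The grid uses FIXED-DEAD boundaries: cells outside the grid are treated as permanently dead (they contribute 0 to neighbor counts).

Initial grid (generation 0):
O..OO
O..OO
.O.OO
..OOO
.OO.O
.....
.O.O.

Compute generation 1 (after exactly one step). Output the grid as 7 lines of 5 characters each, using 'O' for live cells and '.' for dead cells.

Simulating step by step:
Generation 0 (given above): 17 live cells
Generation 1: 9 live cells
(generation 1 grid is the final answer)

Answer: ...OO
.O...
...O.
...OO
..O..
.O.O.
.....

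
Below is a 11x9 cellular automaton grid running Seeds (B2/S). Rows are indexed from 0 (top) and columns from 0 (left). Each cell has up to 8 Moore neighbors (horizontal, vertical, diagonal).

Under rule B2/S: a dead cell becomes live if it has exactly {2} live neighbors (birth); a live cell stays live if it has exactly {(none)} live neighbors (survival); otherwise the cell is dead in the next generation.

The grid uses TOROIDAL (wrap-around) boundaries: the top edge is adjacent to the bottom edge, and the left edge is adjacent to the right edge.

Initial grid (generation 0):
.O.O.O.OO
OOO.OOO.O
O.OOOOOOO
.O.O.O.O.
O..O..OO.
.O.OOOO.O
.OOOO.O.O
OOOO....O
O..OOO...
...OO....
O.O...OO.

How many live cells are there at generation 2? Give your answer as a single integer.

Answer: 5

Derivation:
Simulating step by step:
Generation 0 (given above): 55 live cells
Generation 1: 3 live cells
.........
.........
.........
.........
.........
.........
.........
......O..
.........
O......O.
.........
Generation 2: 5 live cells
.........
.........
.........
.........
.........
.........
.........
.........
......OOO
........O
........O
Population at generation 2: 5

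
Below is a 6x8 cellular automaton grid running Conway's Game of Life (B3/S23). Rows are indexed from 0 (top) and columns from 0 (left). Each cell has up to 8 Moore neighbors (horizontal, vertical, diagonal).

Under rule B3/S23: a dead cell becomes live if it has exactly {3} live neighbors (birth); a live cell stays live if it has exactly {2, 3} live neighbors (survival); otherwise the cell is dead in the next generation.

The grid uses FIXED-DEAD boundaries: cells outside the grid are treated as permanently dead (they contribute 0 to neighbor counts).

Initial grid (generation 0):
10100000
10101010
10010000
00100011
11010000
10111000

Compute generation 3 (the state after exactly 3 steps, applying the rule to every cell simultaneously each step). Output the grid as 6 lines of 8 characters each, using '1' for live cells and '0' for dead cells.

Simulating step by step:
Generation 0 (given above): 18 live cells
Generation 1: 17 live cells
00010000
10100000
00110111
10110000
10001000
10111000
Generation 2: 14 live cells
00000000
01101010
00001010
00100110
10001000
01011000
Generation 3: 14 live cells
(generation 3 grid is the final answer)

Answer: 00000000
00010000
01101011
00011010
01101000
00011000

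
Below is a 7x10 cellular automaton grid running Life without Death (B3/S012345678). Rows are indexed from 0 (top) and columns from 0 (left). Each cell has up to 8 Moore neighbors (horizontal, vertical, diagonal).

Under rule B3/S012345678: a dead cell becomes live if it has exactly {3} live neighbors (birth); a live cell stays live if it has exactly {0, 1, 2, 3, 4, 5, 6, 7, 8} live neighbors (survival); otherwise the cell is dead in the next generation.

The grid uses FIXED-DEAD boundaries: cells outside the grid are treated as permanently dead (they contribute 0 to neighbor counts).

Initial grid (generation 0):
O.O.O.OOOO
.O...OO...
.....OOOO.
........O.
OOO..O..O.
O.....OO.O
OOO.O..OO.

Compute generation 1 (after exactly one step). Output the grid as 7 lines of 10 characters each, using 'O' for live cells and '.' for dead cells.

Simulating step by step:
Generation 0 (given above): 30 live cells
Generation 1: 41 live cells
(generation 1 grid is the final answer)

Answer: OOO.O.OOOO
.O..OOO..O
.....OOOO.
.O...O..OO
OOO..OO.OO
O..O.OOO.O
OOO.O.OOO.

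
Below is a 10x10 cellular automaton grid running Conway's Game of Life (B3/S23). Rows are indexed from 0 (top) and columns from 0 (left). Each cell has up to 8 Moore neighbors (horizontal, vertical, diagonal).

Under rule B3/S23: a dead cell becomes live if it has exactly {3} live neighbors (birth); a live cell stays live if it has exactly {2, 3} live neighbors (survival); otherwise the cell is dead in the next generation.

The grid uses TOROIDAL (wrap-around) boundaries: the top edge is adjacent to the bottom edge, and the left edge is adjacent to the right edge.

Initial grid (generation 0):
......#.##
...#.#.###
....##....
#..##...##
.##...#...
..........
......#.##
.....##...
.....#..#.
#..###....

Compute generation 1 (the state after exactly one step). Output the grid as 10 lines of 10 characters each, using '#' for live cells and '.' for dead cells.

Answer: #..#..#...
.....#.#.#
#....###..
#####....#
####.....#
.......#..
.....###..
.....##.##
..........
....#####.

Derivation:
Simulating step by step:
Generation 0 (given above): 29 live cells
Generation 1: 34 live cells
(generation 1 grid is the final answer)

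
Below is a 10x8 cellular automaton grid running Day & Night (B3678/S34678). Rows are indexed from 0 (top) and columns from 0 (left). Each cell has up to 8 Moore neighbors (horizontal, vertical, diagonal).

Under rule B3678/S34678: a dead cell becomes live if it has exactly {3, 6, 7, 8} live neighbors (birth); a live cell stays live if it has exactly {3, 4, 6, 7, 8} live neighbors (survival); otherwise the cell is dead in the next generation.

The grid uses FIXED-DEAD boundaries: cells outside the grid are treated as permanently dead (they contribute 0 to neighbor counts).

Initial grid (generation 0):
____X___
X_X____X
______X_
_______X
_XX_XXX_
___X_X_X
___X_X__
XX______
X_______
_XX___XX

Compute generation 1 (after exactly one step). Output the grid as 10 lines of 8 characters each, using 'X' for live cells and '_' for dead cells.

Answer: ________
________
_______X
________
___XXXXX
___XXX__
__X___X_
________
X_X_____
________

Derivation:
Simulating step by step:
Generation 0 (given above): 23 live cells
Generation 1: 13 live cells
(generation 1 grid is the final answer)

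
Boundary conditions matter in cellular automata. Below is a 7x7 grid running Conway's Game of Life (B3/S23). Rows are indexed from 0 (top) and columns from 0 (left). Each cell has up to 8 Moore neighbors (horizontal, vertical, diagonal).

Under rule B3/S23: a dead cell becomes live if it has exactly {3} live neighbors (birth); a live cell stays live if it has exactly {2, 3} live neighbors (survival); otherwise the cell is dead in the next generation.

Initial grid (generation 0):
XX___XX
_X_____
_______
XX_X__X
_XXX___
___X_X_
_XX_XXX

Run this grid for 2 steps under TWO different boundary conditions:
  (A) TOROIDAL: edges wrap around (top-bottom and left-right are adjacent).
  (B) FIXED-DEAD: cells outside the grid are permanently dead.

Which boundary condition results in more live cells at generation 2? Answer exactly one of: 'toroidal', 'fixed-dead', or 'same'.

Under TOROIDAL boundary, generation 2:
XX_X___
XXX____
_______
___X___
_X__XX_
___XXXX
XXXXXXX
Population = 21

Under FIXED-DEAD boundary, generation 2:
XX_____
_______
_______
___X___
XX__X__
_X____X
___XX_X
Population = 11

Comparison: toroidal=21, fixed-dead=11 -> toroidal

Answer: toroidal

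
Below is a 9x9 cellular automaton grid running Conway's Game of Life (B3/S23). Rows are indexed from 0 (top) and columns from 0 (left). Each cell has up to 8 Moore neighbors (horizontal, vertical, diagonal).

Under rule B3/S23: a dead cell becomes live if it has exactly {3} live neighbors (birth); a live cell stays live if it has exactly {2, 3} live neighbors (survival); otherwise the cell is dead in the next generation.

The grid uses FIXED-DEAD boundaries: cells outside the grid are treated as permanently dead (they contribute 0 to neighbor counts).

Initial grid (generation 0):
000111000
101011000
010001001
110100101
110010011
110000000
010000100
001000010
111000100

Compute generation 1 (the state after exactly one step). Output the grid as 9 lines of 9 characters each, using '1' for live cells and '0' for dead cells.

Answer: 000101000
011000100
000101110
000011101
000000011
001000010
111000000
101000110
011000000

Derivation:
Simulating step by step:
Generation 0 (given above): 30 live cells
Generation 1: 26 live cells
(generation 1 grid is the final answer)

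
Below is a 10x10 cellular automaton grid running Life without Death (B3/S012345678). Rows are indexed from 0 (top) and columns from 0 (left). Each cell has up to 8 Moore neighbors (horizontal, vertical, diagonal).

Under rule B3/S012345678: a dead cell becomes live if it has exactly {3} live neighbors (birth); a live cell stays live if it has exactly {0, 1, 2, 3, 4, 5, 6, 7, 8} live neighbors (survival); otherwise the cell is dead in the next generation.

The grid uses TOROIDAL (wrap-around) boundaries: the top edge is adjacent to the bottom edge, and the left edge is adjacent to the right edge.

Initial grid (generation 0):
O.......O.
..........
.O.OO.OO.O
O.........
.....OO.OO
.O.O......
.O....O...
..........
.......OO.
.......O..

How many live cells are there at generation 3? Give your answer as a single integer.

Answer: 56

Derivation:
Simulating step by step:
Generation 0 (given above): 20 live cells
Generation 1: 35 live cells
O.......O.
O......OOO
OO.OO.OO.O
O...O.....
O....OO.OO
OOOO.OOO..
.OO...O...
.......O..
.......OO.
.......O.O
Generation 2: 48 live cells
O.......O.
O.....OOOO
OO.OOOOO.O
O..OO.....
O.OO.OO.OO
OOOOOOOOO.
OOOO.OO...
......OOO.
......OOO.
.......O.O
Generation 3: 56 live cells
O.....O.O.
O...O.OOOO
OOOOOOOO.O
O..OO.....
O.OO.OO.OO
OOOOOOOOO.
OOOO.OO...
.OO...OOOO
......OOOO
......OO.O
Population at generation 3: 56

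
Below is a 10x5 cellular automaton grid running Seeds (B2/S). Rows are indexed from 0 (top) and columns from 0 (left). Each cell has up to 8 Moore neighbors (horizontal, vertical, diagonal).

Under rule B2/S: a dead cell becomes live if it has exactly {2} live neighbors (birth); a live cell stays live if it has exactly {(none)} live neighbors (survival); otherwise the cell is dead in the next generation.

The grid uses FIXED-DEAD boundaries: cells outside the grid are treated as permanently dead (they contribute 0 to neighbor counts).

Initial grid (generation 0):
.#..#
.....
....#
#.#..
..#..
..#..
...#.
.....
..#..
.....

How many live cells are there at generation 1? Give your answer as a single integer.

Simulating step by step:
Generation 0 (given above): 9 live cells
Generation 1: 8 live cells
.....
...##
.#.#.
.....
.....
.#...
..#..
..##.
.....
.....
Population at generation 1: 8

Answer: 8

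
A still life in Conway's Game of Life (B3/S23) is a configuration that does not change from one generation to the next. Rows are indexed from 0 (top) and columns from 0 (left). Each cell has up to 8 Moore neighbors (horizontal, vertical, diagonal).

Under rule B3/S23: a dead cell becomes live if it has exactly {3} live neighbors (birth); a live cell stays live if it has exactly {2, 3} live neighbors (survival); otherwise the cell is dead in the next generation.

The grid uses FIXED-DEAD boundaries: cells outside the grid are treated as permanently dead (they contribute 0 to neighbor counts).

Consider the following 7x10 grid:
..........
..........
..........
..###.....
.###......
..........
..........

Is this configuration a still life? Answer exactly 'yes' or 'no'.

Compute generation 1 and compare to generation 0 (given above):
Generation 1:
..........
..........
...#......
.#..#.....
.#..#.....
..#.......
..........
Cell (2,3) differs: gen0=0 vs gen1=1 -> NOT a still life.

Answer: no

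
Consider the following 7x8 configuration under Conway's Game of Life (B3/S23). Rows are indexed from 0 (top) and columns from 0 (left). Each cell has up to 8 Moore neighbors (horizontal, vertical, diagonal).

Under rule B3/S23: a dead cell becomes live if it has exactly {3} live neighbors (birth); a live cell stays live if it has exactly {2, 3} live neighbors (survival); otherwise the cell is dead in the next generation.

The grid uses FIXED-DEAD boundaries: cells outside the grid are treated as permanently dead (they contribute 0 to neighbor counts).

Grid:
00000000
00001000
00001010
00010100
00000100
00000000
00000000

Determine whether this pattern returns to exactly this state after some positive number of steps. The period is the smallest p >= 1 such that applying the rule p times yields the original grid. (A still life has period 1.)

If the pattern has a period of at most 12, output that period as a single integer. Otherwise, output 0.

Simulating and comparing each generation to the original:
Gen 0 (original, given above): 6 live cells
Gen 1: 6 live cells, differs from original
Gen 2: 6 live cells, MATCHES original -> period = 2

Answer: 2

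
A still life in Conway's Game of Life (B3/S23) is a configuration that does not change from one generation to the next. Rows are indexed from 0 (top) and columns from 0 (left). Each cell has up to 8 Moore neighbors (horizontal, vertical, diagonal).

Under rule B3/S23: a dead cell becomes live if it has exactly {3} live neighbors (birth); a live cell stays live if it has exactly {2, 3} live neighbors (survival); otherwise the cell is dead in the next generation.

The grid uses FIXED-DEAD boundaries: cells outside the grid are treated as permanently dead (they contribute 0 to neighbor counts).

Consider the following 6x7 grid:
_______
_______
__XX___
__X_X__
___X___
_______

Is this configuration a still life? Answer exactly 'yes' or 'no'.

Answer: yes

Derivation:
Compute generation 1 and compare to generation 0 (given above):
Generation 1:
_______
_______
__XX___
__X_X__
___X___
_______
The grids are IDENTICAL -> still life.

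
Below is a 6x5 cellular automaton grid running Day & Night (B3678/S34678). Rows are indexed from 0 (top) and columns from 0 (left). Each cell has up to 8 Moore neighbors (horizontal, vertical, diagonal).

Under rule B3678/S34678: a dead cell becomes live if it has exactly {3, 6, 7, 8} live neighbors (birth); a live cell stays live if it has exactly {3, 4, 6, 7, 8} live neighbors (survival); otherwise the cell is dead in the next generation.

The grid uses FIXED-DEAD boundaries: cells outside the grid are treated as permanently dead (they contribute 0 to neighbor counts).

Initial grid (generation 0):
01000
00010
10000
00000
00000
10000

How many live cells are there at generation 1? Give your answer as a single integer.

Simulating step by step:
Generation 0 (given above): 4 live cells
Generation 1: 0 live cells
00000
00000
00000
00000
00000
00000
Population at generation 1: 0

Answer: 0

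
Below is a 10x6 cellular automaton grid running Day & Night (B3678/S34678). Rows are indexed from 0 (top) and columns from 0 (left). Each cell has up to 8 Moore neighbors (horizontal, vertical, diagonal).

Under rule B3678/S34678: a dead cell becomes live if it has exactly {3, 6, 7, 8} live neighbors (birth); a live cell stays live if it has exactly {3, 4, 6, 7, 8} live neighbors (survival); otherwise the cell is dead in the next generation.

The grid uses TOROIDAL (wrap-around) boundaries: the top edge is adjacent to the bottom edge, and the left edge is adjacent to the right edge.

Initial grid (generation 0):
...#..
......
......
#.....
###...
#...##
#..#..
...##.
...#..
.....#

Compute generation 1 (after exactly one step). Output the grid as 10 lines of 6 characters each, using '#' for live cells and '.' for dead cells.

Answer: ......
......
......
......
##....
#.##.#
...#..
..###.
......
....#.

Derivation:
Simulating step by step:
Generation 0 (given above): 14 live cells
Generation 1: 11 live cells
(generation 1 grid is the final answer)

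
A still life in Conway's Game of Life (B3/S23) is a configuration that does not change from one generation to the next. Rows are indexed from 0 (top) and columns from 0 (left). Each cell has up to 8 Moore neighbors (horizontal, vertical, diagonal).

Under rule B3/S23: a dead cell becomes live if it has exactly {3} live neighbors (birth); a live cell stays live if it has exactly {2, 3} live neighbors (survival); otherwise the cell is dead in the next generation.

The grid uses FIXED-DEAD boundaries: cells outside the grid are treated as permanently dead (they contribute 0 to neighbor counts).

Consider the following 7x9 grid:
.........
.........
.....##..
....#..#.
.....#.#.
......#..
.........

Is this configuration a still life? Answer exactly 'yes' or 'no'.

Answer: yes

Derivation:
Compute generation 1 and compare to generation 0 (given above):
Generation 1:
.........
.........
.....##..
....#..#.
.....#.#.
......#..
.........
The grids are IDENTICAL -> still life.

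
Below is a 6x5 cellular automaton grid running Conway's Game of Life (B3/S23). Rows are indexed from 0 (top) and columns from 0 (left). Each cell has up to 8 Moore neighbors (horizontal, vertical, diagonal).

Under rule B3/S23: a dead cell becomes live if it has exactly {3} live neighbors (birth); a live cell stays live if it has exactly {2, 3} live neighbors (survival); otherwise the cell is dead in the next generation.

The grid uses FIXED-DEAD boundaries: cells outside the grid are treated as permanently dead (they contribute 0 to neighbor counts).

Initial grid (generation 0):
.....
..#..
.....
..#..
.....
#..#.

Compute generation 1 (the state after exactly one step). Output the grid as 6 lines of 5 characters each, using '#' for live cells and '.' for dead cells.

Simulating step by step:
Generation 0 (given above): 4 live cells
Generation 1: 0 live cells
(generation 1 grid is the final answer)

Answer: .....
.....
.....
.....
.....
.....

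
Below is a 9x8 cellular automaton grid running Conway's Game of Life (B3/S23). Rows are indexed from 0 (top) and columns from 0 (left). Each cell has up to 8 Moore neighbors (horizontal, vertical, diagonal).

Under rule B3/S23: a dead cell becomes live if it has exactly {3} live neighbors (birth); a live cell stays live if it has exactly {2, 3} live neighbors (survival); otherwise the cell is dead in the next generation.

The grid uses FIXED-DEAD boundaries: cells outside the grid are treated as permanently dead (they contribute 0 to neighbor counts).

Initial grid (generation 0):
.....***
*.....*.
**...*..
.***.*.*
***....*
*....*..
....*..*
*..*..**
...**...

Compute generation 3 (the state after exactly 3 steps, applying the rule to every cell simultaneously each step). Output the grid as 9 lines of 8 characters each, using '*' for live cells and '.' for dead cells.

Simulating step by step:
Generation 0 (given above): 27 live cells
Generation 1: 25 live cells
.....***
**.....*
*...**..
...**...
*..**...
*.....*.
....**.*
...*.***
...**...
Generation 2: 24 live cells
......**
**..*..*
**.***..
........
...***..
...*..*.
....*..*
...*...*
...****.
Generation 3: 30 live cells
(generation 3 grid is the final answer)

Answer: ......**
*****..*
******..
..*.....
...***..
...*..*.
...**.**
...*...*
...****.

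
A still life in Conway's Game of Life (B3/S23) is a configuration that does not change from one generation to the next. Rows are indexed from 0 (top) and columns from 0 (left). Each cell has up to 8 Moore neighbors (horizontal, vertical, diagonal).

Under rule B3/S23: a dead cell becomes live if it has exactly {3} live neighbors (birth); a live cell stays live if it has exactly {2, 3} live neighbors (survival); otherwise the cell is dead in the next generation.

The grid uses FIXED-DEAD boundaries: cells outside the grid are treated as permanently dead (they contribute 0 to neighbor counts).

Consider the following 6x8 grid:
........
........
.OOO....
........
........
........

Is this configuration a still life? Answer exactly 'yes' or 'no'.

Compute generation 1 and compare to generation 0 (given above):
Generation 1:
........
..O.....
..O.....
..O.....
........
........
Cell (1,2) differs: gen0=0 vs gen1=1 -> NOT a still life.

Answer: no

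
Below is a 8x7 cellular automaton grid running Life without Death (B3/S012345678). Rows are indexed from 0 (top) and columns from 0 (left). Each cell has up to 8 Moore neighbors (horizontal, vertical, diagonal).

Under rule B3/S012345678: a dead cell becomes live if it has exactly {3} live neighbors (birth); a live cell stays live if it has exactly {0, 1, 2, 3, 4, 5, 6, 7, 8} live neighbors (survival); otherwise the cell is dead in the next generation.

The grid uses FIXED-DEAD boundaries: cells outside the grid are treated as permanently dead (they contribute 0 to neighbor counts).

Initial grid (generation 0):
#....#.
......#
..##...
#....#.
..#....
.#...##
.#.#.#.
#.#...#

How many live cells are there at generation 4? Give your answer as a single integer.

Simulating step by step:
Generation 0 (given above): 17 live cells
Generation 1: 27 live cells
#....#.
......#
..##...
####.#.
.##..##
.#..###
##.###.
###...#
Generation 2: 32 live cells
#....#.
......#
..###..
####.##
.##..##
.#..###
##.###.
#######
Generation 3: 36 live cells
#....#.
...####
..###.#
####.##
.##..##
.#..###
##.###.
#######
Generation 4: 38 live cells
#....##
..#####
..###.#
####.##
.##..##
.#..###
##.###.
#######
Population at generation 4: 38

Answer: 38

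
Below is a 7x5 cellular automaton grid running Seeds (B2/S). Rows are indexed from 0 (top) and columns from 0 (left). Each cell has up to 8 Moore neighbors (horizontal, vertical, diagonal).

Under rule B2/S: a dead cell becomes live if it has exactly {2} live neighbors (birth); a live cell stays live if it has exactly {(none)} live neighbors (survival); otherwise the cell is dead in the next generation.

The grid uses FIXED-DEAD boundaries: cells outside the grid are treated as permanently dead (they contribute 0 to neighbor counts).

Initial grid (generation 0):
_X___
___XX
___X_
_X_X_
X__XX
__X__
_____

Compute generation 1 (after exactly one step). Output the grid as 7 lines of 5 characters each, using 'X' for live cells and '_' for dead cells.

Simulating step by step:
Generation 0 (given above): 10 live cells
Generation 1: 6 live cells
(generation 1 grid is the final answer)

Answer: __XXX
_____
_____
X____
_____
_X__X
_____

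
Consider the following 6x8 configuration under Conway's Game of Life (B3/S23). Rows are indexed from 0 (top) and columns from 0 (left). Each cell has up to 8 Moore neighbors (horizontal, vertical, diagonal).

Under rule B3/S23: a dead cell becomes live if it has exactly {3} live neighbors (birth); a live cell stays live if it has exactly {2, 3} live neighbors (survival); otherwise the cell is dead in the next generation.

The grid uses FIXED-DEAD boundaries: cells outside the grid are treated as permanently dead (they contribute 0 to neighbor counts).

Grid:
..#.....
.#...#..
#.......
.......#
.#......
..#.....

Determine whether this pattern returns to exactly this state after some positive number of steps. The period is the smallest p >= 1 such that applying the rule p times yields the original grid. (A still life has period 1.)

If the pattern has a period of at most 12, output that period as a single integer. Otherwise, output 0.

Simulating and comparing each generation to the original:
Gen 0 (original, given above): 7 live cells
Gen 1: 1 live cells, differs from original
Gen 2: 0 live cells, differs from original
Gen 3: 0 live cells, differs from original
Gen 4: 0 live cells, differs from original
Gen 5: 0 live cells, differs from original
Gen 6: 0 live cells, differs from original
Gen 7: 0 live cells, differs from original
Gen 8: 0 live cells, differs from original
Gen 9: 0 live cells, differs from original
Gen 10: 0 live cells, differs from original
Gen 11: 0 live cells, differs from original
Gen 12: 0 live cells, differs from original
No period found within 12 steps.

Answer: 0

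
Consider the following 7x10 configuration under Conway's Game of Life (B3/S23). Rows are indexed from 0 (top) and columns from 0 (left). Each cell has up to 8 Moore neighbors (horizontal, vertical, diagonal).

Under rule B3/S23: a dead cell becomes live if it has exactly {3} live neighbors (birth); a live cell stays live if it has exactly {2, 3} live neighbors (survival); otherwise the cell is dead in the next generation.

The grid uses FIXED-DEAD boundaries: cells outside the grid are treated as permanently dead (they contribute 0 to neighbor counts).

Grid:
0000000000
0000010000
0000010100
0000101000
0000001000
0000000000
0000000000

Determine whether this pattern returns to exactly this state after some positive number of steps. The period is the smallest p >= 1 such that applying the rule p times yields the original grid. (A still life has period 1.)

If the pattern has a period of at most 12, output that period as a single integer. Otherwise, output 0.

Simulating and comparing each generation to the original:
Gen 0 (original, given above): 6 live cells
Gen 1: 6 live cells, differs from original
Gen 2: 6 live cells, MATCHES original -> period = 2

Answer: 2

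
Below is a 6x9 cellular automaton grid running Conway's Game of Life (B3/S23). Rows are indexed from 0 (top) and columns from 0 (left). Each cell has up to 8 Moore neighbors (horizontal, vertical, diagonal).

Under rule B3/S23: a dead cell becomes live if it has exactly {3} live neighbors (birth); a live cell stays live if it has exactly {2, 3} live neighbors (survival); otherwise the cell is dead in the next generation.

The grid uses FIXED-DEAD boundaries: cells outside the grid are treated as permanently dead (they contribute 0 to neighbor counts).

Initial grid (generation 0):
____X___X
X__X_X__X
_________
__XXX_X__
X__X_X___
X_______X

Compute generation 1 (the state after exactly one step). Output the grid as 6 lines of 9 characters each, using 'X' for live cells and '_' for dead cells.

Simulating step by step:
Generation 0 (given above): 15 live cells
Generation 1: 12 live cells
(generation 1 grid is the final answer)

Answer: ____X____
____X____
__X__X___
__XXXX___
_XXX_X___
_________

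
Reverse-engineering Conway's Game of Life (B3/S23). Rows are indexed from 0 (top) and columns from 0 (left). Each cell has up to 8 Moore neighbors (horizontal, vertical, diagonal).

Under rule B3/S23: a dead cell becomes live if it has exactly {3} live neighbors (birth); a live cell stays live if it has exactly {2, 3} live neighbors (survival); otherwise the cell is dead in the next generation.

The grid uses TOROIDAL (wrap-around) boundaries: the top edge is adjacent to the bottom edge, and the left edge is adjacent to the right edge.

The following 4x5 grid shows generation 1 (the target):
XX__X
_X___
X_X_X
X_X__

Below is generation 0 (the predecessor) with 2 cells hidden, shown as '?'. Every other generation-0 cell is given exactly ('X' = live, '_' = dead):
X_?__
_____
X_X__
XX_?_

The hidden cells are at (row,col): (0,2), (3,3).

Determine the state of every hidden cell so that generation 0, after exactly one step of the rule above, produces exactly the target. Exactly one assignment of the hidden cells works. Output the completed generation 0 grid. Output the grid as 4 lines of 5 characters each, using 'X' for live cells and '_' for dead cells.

Answer: X____
_____
X_X__
XX_X_

Derivation:
Hidden generation-0 cells (in order): (0,2), (3,3).
A hidden cell only influences target cells in its own 3x3 neighborhood. Try each of the 2^2 = 4 assignments, step the completed generation 0 forward once under B3/S23, and compare with the target:
  (0,2)=_ (3,3)=_ -> step gives (0,4)='_' but target has 'X' -> reject
  (0,2)=_ (3,3)=X -> step reproduces the target at every cell -> ACCEPT
  (0,2)=X (3,3)=_ -> step gives (0,1)='_' but target has 'X' -> reject
  (0,2)=X (3,3)=X -> step gives (0,1)='_' but target has 'X' -> reject
Unique solution: (0,2)=dead, (3,3)=live.
Check: live-neighbor counts of every cell in the completed generation 0:
23213
23112
24223
34314
Applying B3/S23 to generation 0 with these counts gives:
XX__X
_X___
X_X_X
X_X__
which matches the target exactly.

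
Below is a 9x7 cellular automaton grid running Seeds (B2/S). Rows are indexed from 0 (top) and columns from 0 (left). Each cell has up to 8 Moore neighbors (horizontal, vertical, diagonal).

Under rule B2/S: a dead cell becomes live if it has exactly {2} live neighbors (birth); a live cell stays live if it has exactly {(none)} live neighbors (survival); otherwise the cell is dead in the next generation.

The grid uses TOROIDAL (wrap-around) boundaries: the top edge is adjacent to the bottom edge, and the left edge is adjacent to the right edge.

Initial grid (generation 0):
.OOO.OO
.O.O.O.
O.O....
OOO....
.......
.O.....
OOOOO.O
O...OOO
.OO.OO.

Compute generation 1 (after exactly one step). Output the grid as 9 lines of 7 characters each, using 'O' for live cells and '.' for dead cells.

Answer: .......
.......
....O..
...O..O
.......
....OOO
.......
.......
.......

Derivation:
Simulating step by step:
Generation 0 (given above): 28 live cells
Generation 1: 6 live cells
(generation 1 grid is the final answer)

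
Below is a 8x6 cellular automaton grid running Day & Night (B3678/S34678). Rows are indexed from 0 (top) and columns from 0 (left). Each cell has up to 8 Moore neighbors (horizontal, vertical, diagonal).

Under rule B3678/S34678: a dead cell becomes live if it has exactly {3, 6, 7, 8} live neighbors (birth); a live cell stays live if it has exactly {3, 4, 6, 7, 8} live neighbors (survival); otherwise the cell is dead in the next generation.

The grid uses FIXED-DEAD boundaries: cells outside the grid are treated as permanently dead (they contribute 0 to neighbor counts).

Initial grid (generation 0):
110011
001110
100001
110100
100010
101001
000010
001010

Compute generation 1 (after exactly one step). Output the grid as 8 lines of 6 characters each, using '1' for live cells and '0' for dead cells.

Answer: 001010
100110
000000
110010
101100
010110
010001
000100

Derivation:
Simulating step by step:
Generation 0 (given above): 20 live cells
Generation 1: 17 live cells
(generation 1 grid is the final answer)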